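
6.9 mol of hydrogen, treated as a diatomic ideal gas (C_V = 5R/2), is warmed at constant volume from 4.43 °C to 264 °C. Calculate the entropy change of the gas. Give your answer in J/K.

ΔS = 94.7 J/K

In kelvin: T₁ = 277.58 K, T₂ = 537.15 K. At constant volume, ΔS = nC_V ln(T₂/T₁) with C_V = 5R/2 = 20.79 J mol⁻¹ K⁻¹.
ΔS = 6.9 × 20.79 × ln(537.15/277.58) = 94.7 J/K.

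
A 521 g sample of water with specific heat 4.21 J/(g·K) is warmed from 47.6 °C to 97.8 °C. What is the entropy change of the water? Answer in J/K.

In kelvin: T₁ = 320.75 K, T₂ = 370.95 K. ΔS = ∫dQ_rev/T = m c ln(T₂/T₁) = 521 × 4.21 × ln(370.95/320.75) = 319 J/K.

ΔS = 319 J/K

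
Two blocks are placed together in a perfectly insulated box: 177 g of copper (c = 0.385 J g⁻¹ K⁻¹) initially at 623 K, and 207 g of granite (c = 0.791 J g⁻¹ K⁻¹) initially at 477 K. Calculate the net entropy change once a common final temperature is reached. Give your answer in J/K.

ΔS_total = 1.78 J/K

Energy balance: T_f = (m₁c₁T₁ + m₂c₂T₂)/(m₁c₁ + m₂c₂) = 519.91 K.
ΔS₁ = m₁c₁ ln(T_f/T₁) = 68.145 × ln(519.91/623) = -12.327 J/K.
ΔS₂ = m₂c₂ ln(T_f/T₂) = 163.737 × ln(519.91/477) = 14.103 J/K.
ΔS_total = -12.327 + 14.103 = 1.78 J/K.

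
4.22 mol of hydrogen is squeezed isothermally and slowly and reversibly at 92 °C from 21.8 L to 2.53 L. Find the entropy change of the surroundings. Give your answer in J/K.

ΔS_surr = 75.6 J/K

For an isothermal ideal gas ΔS_gas = nR ln(V₂/V₁) = 4.22 × 8.314 × ln(2.53/21.8) = -75.6 J/K.
The process is reversible, so ΔS_surr = −ΔS_gas = 75.6 J/K and ΔS_universe = 0.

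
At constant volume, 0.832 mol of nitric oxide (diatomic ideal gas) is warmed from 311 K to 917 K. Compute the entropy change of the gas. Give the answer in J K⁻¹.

At constant volume, ΔS = nC_V ln(T₂/T₁) with C_V = 5R/2 = 20.79 J mol⁻¹ K⁻¹.
ΔS = 0.832 × 20.79 × ln(917/311) = 18.7 J/K.

ΔS = 18.7 J/K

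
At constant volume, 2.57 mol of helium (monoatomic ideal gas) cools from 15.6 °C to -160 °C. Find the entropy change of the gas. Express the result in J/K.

ΔS = -30 J/K

In kelvin: T₁ = 288.75 K, T₂ = 113.15 K. At constant volume, ΔS = nC_V ln(T₂/T₁) with C_V = 3R/2 = 12.47 J mol⁻¹ K⁻¹.
ΔS = 2.57 × 12.47 × ln(113.15/288.75) = -30 J/K.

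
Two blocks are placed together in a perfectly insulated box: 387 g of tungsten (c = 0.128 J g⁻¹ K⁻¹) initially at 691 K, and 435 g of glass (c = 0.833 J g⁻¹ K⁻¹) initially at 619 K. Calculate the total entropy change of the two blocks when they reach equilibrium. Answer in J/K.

ΔS_total = 0.271 J/K

Energy balance: T_f = (m₁c₁T₁ + m₂c₂T₂)/(m₁c₁ + m₂c₂) = 627.66 K.
ΔS₁ = m₁c₁ ln(T_f/T₁) = 49.536 × ln(627.66/691) = -4.763 J/K.
ΔS₂ = m₂c₂ ln(T_f/T₂) = 362.355 × ln(627.66/619) = 5.034 J/K.
ΔS_total = -4.763 + 5.034 = 0.271 J/K.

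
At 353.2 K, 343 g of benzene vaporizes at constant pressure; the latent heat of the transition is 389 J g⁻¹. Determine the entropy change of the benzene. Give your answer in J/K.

ΔS = 378 J/K

Heat absorbed by the substance: Q = mL = 343 × 389 = 133427 J.
At constant T, ΔS = Q_rev/T = 133427 / 353.2 = 378 J/K.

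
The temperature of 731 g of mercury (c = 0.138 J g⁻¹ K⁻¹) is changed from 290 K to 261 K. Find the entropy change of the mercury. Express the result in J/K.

ΔS = ∫dQ_rev/T = m c ln(T₂/T₁) = 731 × 0.138 × ln(261/290) = -10.6 J/K.

ΔS = -10.6 J/K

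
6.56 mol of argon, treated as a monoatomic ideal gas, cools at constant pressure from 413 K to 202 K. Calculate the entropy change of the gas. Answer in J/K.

ΔS = -97.5 J/K

At constant pressure, ΔS = nC_p ln(T₂/T₁) with C_p = 5R/2 = 20.79 J mol⁻¹ K⁻¹.
ΔS = 6.56 × 20.79 × ln(202/413) = -97.5 J/K.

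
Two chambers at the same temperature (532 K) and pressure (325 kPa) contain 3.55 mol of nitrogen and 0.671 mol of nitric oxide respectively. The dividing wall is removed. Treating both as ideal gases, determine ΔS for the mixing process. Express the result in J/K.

Mole fractions: x_A = 3.55/4.22 = 0.841, x_B = 0.159.
ΔS_mix = −R(n_A ln x_A + n_B ln x_B) = −8.314 × (3.55 ln 0.841 + 0.671 ln 0.159) = 15.4 J/K.

ΔS_mix = 15.4 J/K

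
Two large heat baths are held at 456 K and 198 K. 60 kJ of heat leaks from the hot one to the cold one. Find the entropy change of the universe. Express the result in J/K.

ΔS_total = 171 J/K

ΔS_hot = −Q/T_H = −60000/456 = -131.6 J/K and ΔS_cold = +Q/T_C = 60000/198 = 303 J/K.
ΔS_total = -131.6 + 303 = 171 J/K, positive as the second law requires.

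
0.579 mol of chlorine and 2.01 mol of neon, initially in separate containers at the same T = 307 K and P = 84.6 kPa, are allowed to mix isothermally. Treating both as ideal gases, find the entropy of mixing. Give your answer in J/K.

Mole fractions: x_A = 0.579/2.59 = 0.224, x_B = 0.776.
ΔS_mix = −R(n_A ln x_A + n_B ln x_B) = −8.314 × (0.579 ln 0.224 + 2.01 ln 0.776) = 11.4 J/K.

ΔS_mix = 11.4 J/K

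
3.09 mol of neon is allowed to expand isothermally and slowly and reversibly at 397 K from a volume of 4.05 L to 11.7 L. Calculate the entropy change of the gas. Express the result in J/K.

ΔS_gas = 27.3 J/K

For an isothermal ideal gas ΔS_gas = nR ln(V₂/V₁) = 3.09 × 8.314 × ln(11.7/4.05) = 27.3 J/K.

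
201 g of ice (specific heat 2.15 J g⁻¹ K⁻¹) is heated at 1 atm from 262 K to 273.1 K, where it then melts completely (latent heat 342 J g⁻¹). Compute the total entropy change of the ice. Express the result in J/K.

Warming step: ΔS₁ = m c ln(T_tr/T_i) = 201 × 2.15 × ln(273.1/262) = 17.93 J/K.
Phase change: ΔS₂ = +mL/T_tr = 201 × 342 / 273.1 = 251.7 J/K.
ΔS_total = (17.93) + (251.7) = 270 J/K.

ΔS = 270 J/K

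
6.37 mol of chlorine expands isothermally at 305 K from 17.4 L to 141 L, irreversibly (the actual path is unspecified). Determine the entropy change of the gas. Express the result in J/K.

Entropy is a state function, so ΔS_gas depends only on the end states.
For an isothermal ideal gas ΔS_gas = nR ln(V₂/V₁) = 6.37 × 8.314 × ln(141/17.4) = 111 J/K.

ΔS_gas = 111 J/K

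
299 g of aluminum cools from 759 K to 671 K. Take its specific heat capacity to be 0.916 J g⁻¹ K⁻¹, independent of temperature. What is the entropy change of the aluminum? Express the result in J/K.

ΔS = ∫dQ_rev/T = m c ln(T₂/T₁) = 299 × 0.916 × ln(671/759) = -33.8 J/K.

ΔS = -33.8 J/K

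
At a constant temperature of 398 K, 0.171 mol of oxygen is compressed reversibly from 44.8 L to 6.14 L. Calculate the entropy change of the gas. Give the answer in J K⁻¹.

ΔS_gas = -2.83 J/K

For an isothermal ideal gas ΔS_gas = nR ln(V₂/V₁) = 0.171 × 8.314 × ln(6.14/44.8) = -2.83 J/K.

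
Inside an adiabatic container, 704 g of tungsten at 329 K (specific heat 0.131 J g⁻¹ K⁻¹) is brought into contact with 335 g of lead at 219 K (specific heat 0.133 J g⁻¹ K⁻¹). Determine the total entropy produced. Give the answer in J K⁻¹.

ΔS_total = 2.36 J/K

Energy balance: T_f = (m₁c₁T₁ + m₂c₂T₂)/(m₁c₁ + m₂c₂) = 293.17 K.
ΔS₁ = m₁c₁ ln(T_f/T₁) = 92.224 × ln(293.17/329) = -10.634 J/K.
ΔS₂ = m₂c₂ ln(T_f/T₂) = 44.555 × ln(293.17/219) = 12.996 J/K.
ΔS_total = -10.634 + 12.996 = 2.36 J/K.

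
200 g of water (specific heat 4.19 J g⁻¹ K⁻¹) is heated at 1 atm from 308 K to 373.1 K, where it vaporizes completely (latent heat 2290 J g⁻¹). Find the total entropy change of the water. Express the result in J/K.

Warming step: ΔS₁ = m c ln(T_tr/T_i) = 200 × 4.19 × ln(373.1/308) = 160.7 J/K.
Phase change: ΔS₂ = +mL/T_tr = 200 × 2290 / 373.1 = 1228 J/K.
ΔS_total = (160.7) + (1228) = 1390 J/K.

ΔS = 1390 J/K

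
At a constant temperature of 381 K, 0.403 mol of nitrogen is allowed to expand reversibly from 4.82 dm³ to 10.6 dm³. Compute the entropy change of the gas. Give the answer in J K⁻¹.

ΔS_gas = 2.64 J/K

For an isothermal ideal gas ΔS_gas = nR ln(V₂/V₁) = 0.403 × 8.314 × ln(10.6/4.82) = 2.64 J/K.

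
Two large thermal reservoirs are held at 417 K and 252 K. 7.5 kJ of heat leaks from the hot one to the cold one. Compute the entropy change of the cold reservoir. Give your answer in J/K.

ΔS_cold = 29.8 J/K

The cold reservoir gains heat Q, so ΔS_cold = +Q/T_C = 7500/252 = 29.8 J/K.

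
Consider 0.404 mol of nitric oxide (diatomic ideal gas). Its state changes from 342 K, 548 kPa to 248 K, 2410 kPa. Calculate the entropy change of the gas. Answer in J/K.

ΔS = -8.75 J/K

ΔS = nC_p ln(T₂/T₁) − nR ln(P₂/P₁), with C_p = 7R/2 = 29.1 J mol⁻¹ K⁻¹ for a diatomic ideal gas.
ΔS = 0.404 × [29.1 × ln(248/342) − 8.314 × ln(2410/548)] = -8.75 J/K.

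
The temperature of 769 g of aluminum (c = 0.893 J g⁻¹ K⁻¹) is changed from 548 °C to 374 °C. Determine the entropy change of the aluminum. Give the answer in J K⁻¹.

ΔS = -164 J/K

In kelvin: T₁ = 821.15 K, T₂ = 647.15 K. ΔS = ∫dQ_rev/T = m c ln(T₂/T₁) = 769 × 0.893 × ln(647.15/821.15) = -164 J/K.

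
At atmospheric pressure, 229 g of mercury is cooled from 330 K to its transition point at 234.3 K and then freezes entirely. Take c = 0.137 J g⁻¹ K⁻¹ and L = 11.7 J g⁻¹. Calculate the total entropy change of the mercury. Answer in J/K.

Cooling step: ΔS₁ = m c ln(T_tr/T_i) = 229 × 0.137 × ln(234.3/330) = -10.74 J/K.
Phase change: ΔS₂ = −mL/T_tr = −229 × 11.7 / 234.3 = -11.44 J/K.
ΔS_total = (-10.74) + (-11.44) = -22.2 J/K.

ΔS = -22.2 J/K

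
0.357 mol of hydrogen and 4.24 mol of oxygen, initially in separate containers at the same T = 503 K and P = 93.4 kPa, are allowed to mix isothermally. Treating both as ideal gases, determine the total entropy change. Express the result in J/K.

Mole fractions: x_A = 0.357/4.6 = 0.0777, x_B = 0.922.
ΔS_mix = −R(n_A ln x_A + n_B ln x_B) = −8.314 × (0.357 ln 0.0777 + 4.24 ln 0.922) = 10.4 J/K.

ΔS_mix = 10.4 J/K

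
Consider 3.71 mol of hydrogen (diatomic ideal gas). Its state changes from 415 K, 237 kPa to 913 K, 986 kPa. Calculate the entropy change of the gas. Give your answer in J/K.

ΔS = nC_p ln(T₂/T₁) − nR ln(P₂/P₁), with C_p = 7R/2 = 29.1 J mol⁻¹ K⁻¹ for a diatomic ideal gas.
ΔS = 3.71 × [29.1 × ln(913/415) − 8.314 × ln(986/237)] = 41.1 J/K.

ΔS = 41.1 J/K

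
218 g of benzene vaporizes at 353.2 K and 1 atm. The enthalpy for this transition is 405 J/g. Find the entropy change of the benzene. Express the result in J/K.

Heat absorbed by the substance: Q = mL = 218 × 405 = 88290 J.
At constant T, ΔS = Q_rev/T = 88290 / 353.2 = 250 J/K.

ΔS = 250 J/K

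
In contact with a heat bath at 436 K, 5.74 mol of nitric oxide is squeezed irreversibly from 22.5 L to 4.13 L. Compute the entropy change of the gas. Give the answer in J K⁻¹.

ΔS_gas = -80.9 J/K

Entropy is a state function, so ΔS_gas depends only on the end states.
For an isothermal ideal gas ΔS_gas = nR ln(V₂/V₁) = 5.74 × 8.314 × ln(4.13/22.5) = -80.9 J/K.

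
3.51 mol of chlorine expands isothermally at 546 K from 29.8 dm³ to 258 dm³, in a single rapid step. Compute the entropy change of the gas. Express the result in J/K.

Entropy is a state function, so ΔS_gas depends only on the end states.
For an isothermal ideal gas ΔS_gas = nR ln(V₂/V₁) = 3.51 × 8.314 × ln(258/29.8) = 63 J/K.

ΔS_gas = 63 J/K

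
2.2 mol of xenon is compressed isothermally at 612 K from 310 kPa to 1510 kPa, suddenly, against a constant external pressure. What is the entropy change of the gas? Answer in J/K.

Entropy is a state function, so ΔS_gas depends only on the end states.
For an isothermal ideal gas ΔS_gas = nR ln(P₁/P₂) = 2.2 × 8.314 × ln(310/1510) = -29 J/K.

ΔS_gas = -29 J/K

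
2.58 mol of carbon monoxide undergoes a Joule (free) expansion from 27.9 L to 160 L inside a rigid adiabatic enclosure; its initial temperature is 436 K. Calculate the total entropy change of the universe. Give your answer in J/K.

For an ideal gas in free expansion Q = 0 and W = 0, so T is unchanged.
Entropy is a state function; using a reversible isothermal path, ΔS_gas = nR ln(V₂/V₁) = 2.58 × 8.314 × ln(160/27.9) = 37.5 J/K.
The insulated surroundings exchange no heat, so ΔS_surr = 0 and ΔS_universe = ΔS_gas.

ΔS_universe = 37.5 J/K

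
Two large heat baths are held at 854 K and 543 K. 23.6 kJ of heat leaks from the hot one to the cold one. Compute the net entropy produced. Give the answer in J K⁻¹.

ΔS_total = 15.8 J/K

ΔS_hot = −Q/T_H = −23600/854 = -27.63 J/K and ΔS_cold = +Q/T_C = 23600/543 = 43.46 J/K.
ΔS_total = -27.63 + 43.46 = 15.8 J/K, positive as the second law requires.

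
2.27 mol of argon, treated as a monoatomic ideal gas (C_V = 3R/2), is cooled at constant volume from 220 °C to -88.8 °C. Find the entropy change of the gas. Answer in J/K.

ΔS = -27.9 J/K

In kelvin: T₁ = 493.15 K, T₂ = 184.35 K. At constant volume, ΔS = nC_V ln(T₂/T₁) with C_V = 3R/2 = 12.47 J mol⁻¹ K⁻¹.
ΔS = 2.27 × 12.47 × ln(184.35/493.15) = -27.9 J/K.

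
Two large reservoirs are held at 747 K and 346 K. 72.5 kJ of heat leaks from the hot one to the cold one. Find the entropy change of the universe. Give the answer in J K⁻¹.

ΔS_hot = −Q/T_H = −72500/747 = -97.05 J/K and ΔS_cold = +Q/T_C = 72500/346 = 209.5 J/K.
ΔS_total = -97.05 + 209.5 = 112 J/K, positive as the second law requires.

ΔS_total = 112 J/K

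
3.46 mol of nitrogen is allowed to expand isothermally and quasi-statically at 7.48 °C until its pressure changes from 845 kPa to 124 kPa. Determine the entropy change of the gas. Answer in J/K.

For an isothermal ideal gas ΔS_gas = nR ln(P₁/P₂) = 3.46 × 8.314 × ln(845/124) = 55.2 J/K.

ΔS_gas = 55.2 J/K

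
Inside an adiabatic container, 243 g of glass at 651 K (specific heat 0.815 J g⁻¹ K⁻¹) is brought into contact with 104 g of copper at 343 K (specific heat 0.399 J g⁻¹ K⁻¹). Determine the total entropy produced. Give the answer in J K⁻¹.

ΔS_total = 6.11 J/K

Energy balance: T_f = (m₁c₁T₁ + m₂c₂T₂)/(m₁c₁ + m₂c₂) = 597.64 K.
ΔS₁ = m₁c₁ ln(T_f/T₁) = 198.045 × ln(597.64/651) = -16.935 J/K.
ΔS₂ = m₂c₂ ln(T_f/T₂) = 41.496 × ln(597.64/343) = 23.041 J/K.
ΔS_total = -16.935 + 23.041 = 6.11 J/K.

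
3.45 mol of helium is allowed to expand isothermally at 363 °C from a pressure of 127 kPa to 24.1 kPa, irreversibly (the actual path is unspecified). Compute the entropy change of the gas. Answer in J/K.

ΔS_gas = 47.7 J/K

Entropy is a state function, so ΔS_gas depends only on the end states.
For an isothermal ideal gas ΔS_gas = nR ln(P₁/P₂) = 3.45 × 8.314 × ln(127/24.1) = 47.7 J/K.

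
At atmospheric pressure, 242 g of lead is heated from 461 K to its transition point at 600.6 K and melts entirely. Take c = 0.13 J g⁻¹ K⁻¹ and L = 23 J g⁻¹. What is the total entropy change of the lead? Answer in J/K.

Warming step: ΔS₁ = m c ln(T_tr/T_i) = 242 × 0.13 × ln(600.6/461) = 8.322 J/K.
Phase change: ΔS₂ = +mL/T_tr = 242 × 23 / 600.6 = 9.267 J/K.
ΔS_total = (8.322) + (9.267) = 17.6 J/K.

ΔS = 17.6 J/K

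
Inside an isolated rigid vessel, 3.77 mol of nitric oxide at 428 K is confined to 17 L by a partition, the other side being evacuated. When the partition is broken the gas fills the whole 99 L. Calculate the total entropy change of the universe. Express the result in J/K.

ΔS_universe = 55.2 J/K

For an ideal gas in free expansion Q = 0 and W = 0, so T is unchanged.
Entropy is a state function; using a reversible isothermal path, ΔS_gas = nR ln(V₂/V₁) = 3.77 × 8.314 × ln(99/17) = 55.2 J/K.
The insulated surroundings exchange no heat, so ΔS_surr = 0 and ΔS_universe = ΔS_gas.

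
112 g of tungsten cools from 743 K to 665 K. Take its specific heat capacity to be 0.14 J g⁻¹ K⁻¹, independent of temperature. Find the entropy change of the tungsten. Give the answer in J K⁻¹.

ΔS = ∫dQ_rev/T = m c ln(T₂/T₁) = 112 × 0.14 × ln(665/743) = -1.74 J/K.

ΔS = -1.74 J/K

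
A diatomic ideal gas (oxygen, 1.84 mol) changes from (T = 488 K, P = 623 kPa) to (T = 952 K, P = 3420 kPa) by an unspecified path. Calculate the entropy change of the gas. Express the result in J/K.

ΔS = nC_p ln(T₂/T₁) − nR ln(P₂/P₁), with C_p = 7R/2 = 29.1 J mol⁻¹ K⁻¹ for a diatomic ideal gas.
ΔS = 1.84 × [29.1 × ln(952/488) − 8.314 × ln(3420/623)] = 9.73 J/K.

ΔS = 9.73 J/K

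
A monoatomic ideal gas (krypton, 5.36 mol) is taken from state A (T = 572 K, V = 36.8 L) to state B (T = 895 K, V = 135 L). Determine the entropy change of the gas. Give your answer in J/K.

Entropy is a state function: ΔS = nC_V ln(T₂/T₁) + nR ln(V₂/V₁), with C_V = 3R/2 = 12.47 J mol⁻¹ K⁻¹ for a monoatomic ideal gas.
ΔS = 5.36 × [12.47 × ln(895/572) + 8.314 × ln(135/36.8)] = 87.8 J/K.

ΔS = 87.8 J/K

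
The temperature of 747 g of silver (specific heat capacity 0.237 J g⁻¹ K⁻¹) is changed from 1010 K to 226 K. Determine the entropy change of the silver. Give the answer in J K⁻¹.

ΔS = -265 J/K

ΔS = ∫dQ_rev/T = m c ln(T₂/T₁) = 747 × 0.237 × ln(226/1010) = -265 J/K.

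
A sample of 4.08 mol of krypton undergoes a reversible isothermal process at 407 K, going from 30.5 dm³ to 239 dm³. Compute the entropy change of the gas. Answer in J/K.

ΔS_gas = 69.8 J/K

For an isothermal ideal gas ΔS_gas = nR ln(V₂/V₁) = 4.08 × 8.314 × ln(239/30.5) = 69.8 J/K.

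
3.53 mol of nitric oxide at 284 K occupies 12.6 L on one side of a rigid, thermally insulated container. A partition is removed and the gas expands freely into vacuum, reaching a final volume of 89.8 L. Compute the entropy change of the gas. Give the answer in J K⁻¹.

ΔS_gas = 57.6 J/K

No heat is exchanged and no work is done, so the ideal-gas temperature stays constant.
Entropy is a state function; using a reversible isothermal path, ΔS_gas = nR ln(V₂/V₁) = 3.53 × 8.314 × ln(89.8/12.6) = 57.6 J/K.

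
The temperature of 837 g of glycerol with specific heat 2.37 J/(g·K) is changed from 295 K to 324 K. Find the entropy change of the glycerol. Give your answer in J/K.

ΔS = 186 J/K

ΔS = ∫dQ_rev/T = m c ln(T₂/T₁) = 837 × 2.37 × ln(324/295) = 186 J/K.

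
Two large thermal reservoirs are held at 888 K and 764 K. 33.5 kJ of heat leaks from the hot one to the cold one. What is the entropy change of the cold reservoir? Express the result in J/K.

The cold reservoir gains heat Q, so ΔS_cold = +Q/T_C = 33500/764 = 43.8 J/K.

ΔS_cold = 43.8 J/K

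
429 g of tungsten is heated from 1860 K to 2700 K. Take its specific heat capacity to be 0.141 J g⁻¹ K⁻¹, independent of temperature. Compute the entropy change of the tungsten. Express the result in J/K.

ΔS = ∫dQ_rev/T = m c ln(T₂/T₁) = 429 × 0.141 × ln(2700/1860) = 22.5 J/K.

ΔS = 22.5 J/K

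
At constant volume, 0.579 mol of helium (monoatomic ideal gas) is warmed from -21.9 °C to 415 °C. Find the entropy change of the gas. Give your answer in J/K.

ΔS = 7.28 J/K

In kelvin: T₁ = 251.25 K, T₂ = 688.15 K. At constant volume, ΔS = nC_V ln(T₂/T₁) with C_V = 3R/2 = 12.47 J mol⁻¹ K⁻¹.
ΔS = 0.579 × 12.47 × ln(688.15/251.25) = 7.28 J/K.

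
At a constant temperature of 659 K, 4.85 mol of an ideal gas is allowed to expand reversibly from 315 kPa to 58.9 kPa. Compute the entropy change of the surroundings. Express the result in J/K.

ΔS_surr = -67.6 J/K

For an isothermal ideal gas ΔS_gas = nR ln(P₁/P₂) = 4.85 × 8.314 × ln(315/58.9) = 67.6 J/K.
The process is reversible, so ΔS_surr = −ΔS_gas = -67.6 J/K and ΔS_universe = 0.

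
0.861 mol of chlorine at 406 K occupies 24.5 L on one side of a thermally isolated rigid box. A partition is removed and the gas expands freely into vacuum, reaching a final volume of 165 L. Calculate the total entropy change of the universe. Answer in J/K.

ΔS_universe = 13.7 J/K

For an ideal gas in free expansion Q = 0 and W = 0, so T is unchanged.
Entropy is a state function; using a reversible isothermal path, ΔS_gas = nR ln(V₂/V₁) = 0.861 × 8.314 × ln(165/24.5) = 13.7 J/K.
The insulated surroundings exchange no heat, so ΔS_surr = 0 and ΔS_universe = ΔS_gas.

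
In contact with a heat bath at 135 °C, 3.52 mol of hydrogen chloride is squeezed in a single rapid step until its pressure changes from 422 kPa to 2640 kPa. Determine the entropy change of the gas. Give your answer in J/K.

Entropy is a state function, so ΔS_gas depends only on the end states.
For an isothermal ideal gas ΔS_gas = nR ln(P₁/P₂) = 3.52 × 8.314 × ln(422/2640) = -53.7 J/K.

ΔS_gas = -53.7 J/K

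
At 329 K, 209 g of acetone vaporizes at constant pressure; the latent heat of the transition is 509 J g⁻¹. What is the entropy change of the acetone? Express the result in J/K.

ΔS = 323 J/K

Heat absorbed by the substance: Q = mL = 209 × 509 = 106381 J.
At constant T, ΔS = Q_rev/T = 106381 / 329 = 323 J/K.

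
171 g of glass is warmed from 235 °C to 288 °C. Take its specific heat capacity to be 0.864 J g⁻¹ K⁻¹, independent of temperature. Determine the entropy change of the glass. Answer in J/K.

ΔS = 14.7 J/K

In kelvin: T₁ = 508.15 K, T₂ = 561.15 K. ΔS = ∫dQ_rev/T = m c ln(T₂/T₁) = 171 × 0.864 × ln(561.15/508.15) = 14.7 J/K.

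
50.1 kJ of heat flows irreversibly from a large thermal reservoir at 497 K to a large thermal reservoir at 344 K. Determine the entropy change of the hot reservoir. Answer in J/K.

The hot reservoir loses heat Q, so ΔS_hot = −Q/T_H = −50100/497 = -101 J/K.

ΔS_hot = -101 J/K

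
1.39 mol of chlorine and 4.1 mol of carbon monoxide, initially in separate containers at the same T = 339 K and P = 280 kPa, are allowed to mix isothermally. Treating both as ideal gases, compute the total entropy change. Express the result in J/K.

ΔS_mix = 25.8 J/K

Mole fractions: x_A = 1.39/5.49 = 0.253, x_B = 0.747.
ΔS_mix = −R(n_A ln x_A + n_B ln x_B) = −8.314 × (1.39 ln 0.253 + 4.1 ln 0.747) = 25.8 J/K.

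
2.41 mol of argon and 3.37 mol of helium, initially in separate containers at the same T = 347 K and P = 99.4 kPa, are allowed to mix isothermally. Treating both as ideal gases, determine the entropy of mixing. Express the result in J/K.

ΔS_mix = 32.6 J/K

Mole fractions: x_A = 2.41/5.78 = 0.417, x_B = 0.583.
ΔS_mix = −R(n_A ln x_A + n_B ln x_B) = −8.314 × (2.41 ln 0.417 + 3.37 ln 0.583) = 32.6 J/K.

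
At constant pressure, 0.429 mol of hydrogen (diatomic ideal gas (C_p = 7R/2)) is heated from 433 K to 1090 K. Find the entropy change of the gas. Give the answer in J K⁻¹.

At constant pressure, ΔS = nC_p ln(T₂/T₁) with C_p = 7R/2 = 29.1 J mol⁻¹ K⁻¹.
ΔS = 0.429 × 29.1 × ln(1090/433) = 11.5 J/K.

ΔS = 11.5 J/K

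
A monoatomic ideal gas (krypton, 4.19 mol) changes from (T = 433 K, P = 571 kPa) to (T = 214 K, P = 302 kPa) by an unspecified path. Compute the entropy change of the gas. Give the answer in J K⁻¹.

ΔS = nC_p ln(T₂/T₁) − nR ln(P₂/P₁), with C_p = 5R/2 = 20.79 J mol⁻¹ K⁻¹ for a monoatomic ideal gas.
ΔS = 4.19 × [20.79 × ln(214/433) − 8.314 × ln(302/571)] = -39.2 J/K.

ΔS = -39.2 J/K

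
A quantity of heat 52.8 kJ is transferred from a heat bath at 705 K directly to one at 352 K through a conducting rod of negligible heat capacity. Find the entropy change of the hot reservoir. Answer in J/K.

ΔS_hot = -74.9 J/K

The hot reservoir loses heat Q, so ΔS_hot = −Q/T_H = −52800/705 = -74.9 J/K.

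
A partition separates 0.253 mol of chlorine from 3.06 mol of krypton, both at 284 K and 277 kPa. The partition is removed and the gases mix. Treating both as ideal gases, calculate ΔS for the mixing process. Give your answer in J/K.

ΔS_mix = 7.43 J/K

Mole fractions: x_A = 0.253/3.31 = 0.0764, x_B = 0.924.
ΔS_mix = −R(n_A ln x_A + n_B ln x_B) = −8.314 × (0.253 ln 0.0764 + 3.06 ln 0.924) = 7.43 J/K.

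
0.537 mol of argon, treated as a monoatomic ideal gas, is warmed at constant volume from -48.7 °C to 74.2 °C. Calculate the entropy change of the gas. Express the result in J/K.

In kelvin: T₁ = 224.45 K, T₂ = 347.35 K. At constant volume, ΔS = nC_V ln(T₂/T₁) with C_V = 3R/2 = 12.47 J mol⁻¹ K⁻¹.
ΔS = 0.537 × 12.47 × ln(347.35/224.45) = 2.92 J/K.

ΔS = 2.92 J/K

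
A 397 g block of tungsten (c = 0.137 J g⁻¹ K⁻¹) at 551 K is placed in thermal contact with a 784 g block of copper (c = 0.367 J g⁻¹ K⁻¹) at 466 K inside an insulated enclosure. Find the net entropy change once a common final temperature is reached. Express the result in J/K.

Energy balance: T_f = (m₁c₁T₁ + m₂c₂T₂)/(m₁c₁ + m₂c₂) = 479.51 K.
ΔS₁ = m₁c₁ ln(T_f/T₁) = 54.389 × ln(479.51/551) = -7.558 J/K.
ΔS₂ = m₂c₂ ln(T_f/T₂) = 287.728 × ln(479.51/466) = 8.225 J/K.
ΔS_total = -7.558 + 8.225 = 0.667 J/K.

ΔS_total = 0.667 J/K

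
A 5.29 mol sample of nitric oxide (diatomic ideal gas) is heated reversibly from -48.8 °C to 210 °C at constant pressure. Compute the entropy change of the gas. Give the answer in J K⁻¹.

ΔS = 118 J/K

In kelvin: T₁ = 224.35 K, T₂ = 483.15 K. At constant pressure, ΔS = nC_p ln(T₂/T₁) with C_p = 7R/2 = 29.1 J mol⁻¹ K⁻¹.
ΔS = 5.29 × 29.1 × ln(483.15/224.35) = 118 J/K.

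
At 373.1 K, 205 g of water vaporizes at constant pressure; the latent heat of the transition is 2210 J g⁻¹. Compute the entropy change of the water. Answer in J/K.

Heat absorbed by the substance: Q = mL = 205 × 2210 = 453050 J.
At constant T, ΔS = Q_rev/T = 453050 / 373.1 = 1210 J/K.

ΔS = 1210 J/K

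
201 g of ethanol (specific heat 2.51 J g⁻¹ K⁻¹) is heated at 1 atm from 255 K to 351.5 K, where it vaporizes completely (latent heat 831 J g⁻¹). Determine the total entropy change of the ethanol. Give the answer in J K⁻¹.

ΔS = 637 J/K

Warming step: ΔS₁ = m c ln(T_tr/T_i) = 201 × 2.51 × ln(351.5/255) = 161.9 J/K.
Phase change: ΔS₂ = +mL/T_tr = 201 × 831 / 351.5 = 475.2 J/K.
ΔS_total = (161.9) + (475.2) = 637 J/K.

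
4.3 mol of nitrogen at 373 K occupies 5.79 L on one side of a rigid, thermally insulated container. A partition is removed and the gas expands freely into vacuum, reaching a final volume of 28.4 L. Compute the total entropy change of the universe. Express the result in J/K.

ΔS_universe = 56.9 J/K

For an ideal gas in free expansion Q = 0 and W = 0, so T is unchanged.
Entropy is a state function; using a reversible isothermal path, ΔS_gas = nR ln(V₂/V₁) = 4.3 × 8.314 × ln(28.4/5.79) = 56.9 J/K.
The insulated surroundings exchange no heat, so ΔS_surr = 0 and ΔS_universe = ΔS_gas.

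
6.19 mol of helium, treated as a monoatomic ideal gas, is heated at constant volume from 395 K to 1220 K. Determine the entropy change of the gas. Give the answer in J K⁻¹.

At constant volume, ΔS = nC_V ln(T₂/T₁) with C_V = 3R/2 = 12.47 J mol⁻¹ K⁻¹.
ΔS = 6.19 × 12.47 × ln(1220/395) = 87.1 J/K.

ΔS = 87.1 J/K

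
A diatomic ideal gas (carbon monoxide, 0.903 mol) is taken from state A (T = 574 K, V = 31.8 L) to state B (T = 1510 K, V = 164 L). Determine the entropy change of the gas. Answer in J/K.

Entropy is a state function: ΔS = nC_V ln(T₂/T₁) + nR ln(V₂/V₁), with C_V = 5R/2 = 20.79 J mol⁻¹ K⁻¹ for a diatomic ideal gas.
ΔS = 0.903 × [20.79 × ln(1510/574) + 8.314 × ln(164/31.8)] = 30.5 J/K.

ΔS = 30.5 J/K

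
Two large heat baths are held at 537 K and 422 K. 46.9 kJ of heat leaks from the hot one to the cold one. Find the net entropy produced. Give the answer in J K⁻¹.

ΔS_total = 23.8 J/K

ΔS_hot = −Q/T_H = −46900/537 = -87.34 J/K and ΔS_cold = +Q/T_C = 46900/422 = 111.1 J/K.
ΔS_total = -87.34 + 111.1 = 23.8 J/K, positive as the second law requires.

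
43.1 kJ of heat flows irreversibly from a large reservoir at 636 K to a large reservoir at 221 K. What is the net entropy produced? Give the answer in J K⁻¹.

ΔS_hot = −Q/T_H = −43100/636 = -67.77 J/K and ΔS_cold = +Q/T_C = 43100/221 = 195 J/K.
ΔS_total = -67.77 + 195 = 127 J/K, positive as the second law requires.

ΔS_total = 127 J/K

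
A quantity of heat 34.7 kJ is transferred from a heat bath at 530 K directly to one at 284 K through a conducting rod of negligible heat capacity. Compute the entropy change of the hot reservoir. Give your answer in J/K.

The hot reservoir loses heat Q, so ΔS_hot = −Q/T_H = −34700/530 = -65.5 J/K.

ΔS_hot = -65.5 J/K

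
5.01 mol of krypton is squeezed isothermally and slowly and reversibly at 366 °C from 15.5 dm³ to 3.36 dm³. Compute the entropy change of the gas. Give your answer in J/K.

ΔS_gas = -63.7 J/K

For an isothermal ideal gas ΔS_gas = nR ln(V₂/V₁) = 5.01 × 8.314 × ln(3.36/15.5) = -63.7 J/K.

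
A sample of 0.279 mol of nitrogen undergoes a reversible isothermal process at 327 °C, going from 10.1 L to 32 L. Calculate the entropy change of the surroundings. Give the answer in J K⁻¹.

For an isothermal ideal gas ΔS_gas = nR ln(V₂/V₁) = 0.279 × 8.314 × ln(32/10.1) = 2.67 J/K.
The process is reversible, so ΔS_surr = −ΔS_gas = -2.67 J/K and ΔS_universe = 0.

ΔS_surr = -2.67 J/K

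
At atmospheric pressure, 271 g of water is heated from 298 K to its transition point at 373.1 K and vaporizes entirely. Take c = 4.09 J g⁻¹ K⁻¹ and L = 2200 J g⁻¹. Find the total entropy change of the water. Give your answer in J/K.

Warming step: ΔS₁ = m c ln(T_tr/T_i) = 271 × 4.09 × ln(373.1/298) = 249.1 J/K.
Phase change: ΔS₂ = +mL/T_tr = 271 × 2200 / 373.1 = 1598 J/K.
ΔS_total = (249.1) + (1598) = 1850 J/K.

ΔS = 1850 J/K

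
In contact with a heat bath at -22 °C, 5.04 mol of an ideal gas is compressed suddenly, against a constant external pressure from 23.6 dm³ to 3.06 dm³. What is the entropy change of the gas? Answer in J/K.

Entropy is a state function, so ΔS_gas depends only on the end states.
For an isothermal ideal gas ΔS_gas = nR ln(V₂/V₁) = 5.04 × 8.314 × ln(3.06/23.6) = -85.6 J/K.

ΔS_gas = -85.6 J/K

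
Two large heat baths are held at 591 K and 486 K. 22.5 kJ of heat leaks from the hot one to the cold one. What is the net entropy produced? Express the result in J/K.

ΔS_hot = −Q/T_H = −22500/591 = -38.07 J/K and ΔS_cold = +Q/T_C = 22500/486 = 46.3 J/K.
ΔS_total = -38.07 + 46.3 = 8.23 J/K, positive as the second law requires.

ΔS_total = 8.23 J/K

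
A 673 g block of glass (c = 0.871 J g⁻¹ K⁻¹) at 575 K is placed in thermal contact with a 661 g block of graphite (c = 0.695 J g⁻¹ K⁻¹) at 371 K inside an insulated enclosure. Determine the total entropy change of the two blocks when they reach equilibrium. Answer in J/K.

Energy balance: T_f = (m₁c₁T₁ + m₂c₂T₂)/(m₁c₁ + m₂c₂) = 485.37 K.
ΔS₁ = m₁c₁ ln(T_f/T₁) = 586.183 × ln(485.37/575) = -99.34 J/K.
ΔS₂ = m₂c₂ ln(T_f/T₂) = 459.395 × ln(485.37/371) = 123.4 J/K.
ΔS_total = -99.34 + 123.4 = 24.1 J/K.

ΔS_total = 24.1 J/K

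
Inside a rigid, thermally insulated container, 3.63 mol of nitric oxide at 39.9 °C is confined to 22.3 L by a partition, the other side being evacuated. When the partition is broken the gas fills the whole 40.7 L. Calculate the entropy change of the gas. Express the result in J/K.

ΔS_gas = 18.2 J/K

For an ideal gas in free expansion Q = 0 and W = 0, so T is unchanged.
Entropy is a state function; using a reversible isothermal path, ΔS_gas = nR ln(V₂/V₁) = 3.63 × 8.314 × ln(40.7/22.3) = 18.2 J/K.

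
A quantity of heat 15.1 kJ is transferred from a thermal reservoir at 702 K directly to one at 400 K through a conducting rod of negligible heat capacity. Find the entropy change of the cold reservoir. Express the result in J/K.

The cold reservoir gains heat Q, so ΔS_cold = +Q/T_C = 15100/400 = 37.8 J/K.

ΔS_cold = 37.8 J/K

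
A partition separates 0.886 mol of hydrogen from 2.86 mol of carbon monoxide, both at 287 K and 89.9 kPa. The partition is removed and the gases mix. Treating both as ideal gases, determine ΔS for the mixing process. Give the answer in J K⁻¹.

Mole fractions: x_A = 0.886/3.75 = 0.237, x_B = 0.763.
ΔS_mix = −R(n_A ln x_A + n_B ln x_B) = −8.314 × (0.886 ln 0.237 + 2.86 ln 0.763) = 17 J/K.

ΔS_mix = 17 J/K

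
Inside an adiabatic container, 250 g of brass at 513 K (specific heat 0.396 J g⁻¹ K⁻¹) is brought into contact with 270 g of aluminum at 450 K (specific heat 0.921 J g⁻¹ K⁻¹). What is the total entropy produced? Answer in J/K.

Energy balance: T_f = (m₁c₁T₁ + m₂c₂T₂)/(m₁c₁ + m₂c₂) = 467.94 K.
ΔS₁ = m₁c₁ ln(T_f/T₁) = 99 × ln(467.94/513) = -9.102 J/K.
ΔS₂ = m₂c₂ ln(T_f/T₂) = 248.67 × ln(467.94/450) = 9.721 J/K.
ΔS_total = -9.102 + 9.721 = 0.619 J/K.

ΔS_total = 0.619 J/K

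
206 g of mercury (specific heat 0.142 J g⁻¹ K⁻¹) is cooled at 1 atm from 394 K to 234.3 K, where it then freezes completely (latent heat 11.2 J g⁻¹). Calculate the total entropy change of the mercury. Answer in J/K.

Cooling step: ΔS₁ = m c ln(T_tr/T_i) = 206 × 0.142 × ln(234.3/394) = -15.204 J/K.
Phase change: ΔS₂ = −mL/T_tr = −206 × 11.2 / 234.3 = -9.8472 J/K.
ΔS_total = (-15.204) + (-9.8472) = -25.1 J/K.

ΔS = -25.1 J/K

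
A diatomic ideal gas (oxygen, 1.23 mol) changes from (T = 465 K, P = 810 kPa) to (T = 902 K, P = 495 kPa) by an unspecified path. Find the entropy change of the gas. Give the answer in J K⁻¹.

ΔS = 28.8 J/K

ΔS = nC_p ln(T₂/T₁) − nR ln(P₂/P₁), with C_p = 7R/2 = 29.1 J mol⁻¹ K⁻¹ for a diatomic ideal gas.
ΔS = 1.23 × [29.1 × ln(902/465) − 8.314 × ln(495/810)] = 28.8 J/K.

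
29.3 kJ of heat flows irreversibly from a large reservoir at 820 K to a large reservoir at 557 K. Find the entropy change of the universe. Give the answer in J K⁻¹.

ΔS_hot = −Q/T_H = −29300/820 = -35.73 J/K and ΔS_cold = +Q/T_C = 29300/557 = 52.6 J/K.
ΔS_total = -35.73 + 52.6 = 16.9 J/K, positive as the second law requires.

ΔS_total = 16.9 J/K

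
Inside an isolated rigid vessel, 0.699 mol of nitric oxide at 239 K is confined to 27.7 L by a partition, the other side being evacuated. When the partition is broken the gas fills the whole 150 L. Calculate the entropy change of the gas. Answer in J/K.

ΔS_gas = 9.82 J/K

No heat is exchanged and no work is done, so the ideal-gas temperature stays constant.
Entropy is a state function; using a reversible isothermal path, ΔS_gas = nR ln(V₂/V₁) = 0.699 × 8.314 × ln(150/27.7) = 9.82 J/K.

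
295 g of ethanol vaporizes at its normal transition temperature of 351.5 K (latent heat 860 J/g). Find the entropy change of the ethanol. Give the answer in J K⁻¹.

ΔS = 722 J/K

Heat absorbed by the substance: Q = mL = 295 × 860 = 253700 J.
At constant T, ΔS = Q_rev/T = 253700 / 351.5 = 722 J/K.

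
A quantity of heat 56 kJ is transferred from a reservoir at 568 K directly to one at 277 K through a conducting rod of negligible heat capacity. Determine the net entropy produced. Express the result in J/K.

ΔS_total = 104 J/K

ΔS_hot = −Q/T_H = −56000/568 = -98.59 J/K and ΔS_cold = +Q/T_C = 56000/277 = 202.2 J/K.
ΔS_total = -98.59 + 202.2 = 104 J/K, positive as the second law requires.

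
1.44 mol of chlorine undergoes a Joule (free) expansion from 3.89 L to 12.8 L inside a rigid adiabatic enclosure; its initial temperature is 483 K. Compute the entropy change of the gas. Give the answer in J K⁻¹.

No heat is exchanged and no work is done, so the ideal-gas temperature stays constant.
Entropy is a state function; using a reversible isothermal path, ΔS_gas = nR ln(V₂/V₁) = 1.44 × 8.314 × ln(12.8/3.89) = 14.3 J/K.

ΔS_gas = 14.3 J/K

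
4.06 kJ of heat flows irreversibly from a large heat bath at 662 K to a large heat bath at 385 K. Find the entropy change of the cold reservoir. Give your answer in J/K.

ΔS_cold = 10.5 J/K

The cold reservoir gains heat Q, so ΔS_cold = +Q/T_C = 4060/385 = 10.5 J/K.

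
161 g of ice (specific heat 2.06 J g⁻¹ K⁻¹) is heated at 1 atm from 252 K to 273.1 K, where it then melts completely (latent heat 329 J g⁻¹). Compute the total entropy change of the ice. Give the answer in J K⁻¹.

ΔS = 221 J/K

Warming step: ΔS₁ = m c ln(T_tr/T_i) = 161 × 2.06 × ln(273.1/252) = 26.67 J/K.
Phase change: ΔS₂ = +mL/T_tr = 161 × 329 / 273.1 = 194 J/K.
ΔS_total = (26.67) + (194) = 221 J/K.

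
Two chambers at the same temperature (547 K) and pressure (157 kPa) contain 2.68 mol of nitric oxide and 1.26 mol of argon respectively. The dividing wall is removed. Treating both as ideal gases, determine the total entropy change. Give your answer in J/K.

Mole fractions: x_A = 2.68/3.94 = 0.68, x_B = 0.32.
ΔS_mix = −R(n_A ln x_A + n_B ln x_B) = −8.314 × (2.68 ln 0.68 + 1.26 ln 0.32) = 20.5 J/K.

ΔS_mix = 20.5 J/K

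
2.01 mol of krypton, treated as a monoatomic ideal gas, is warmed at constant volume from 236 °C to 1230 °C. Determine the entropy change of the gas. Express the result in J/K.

ΔS = 27.1 J/K

In kelvin: T₁ = 509.15 K, T₂ = 1503.15 K. At constant volume, ΔS = nC_V ln(T₂/T₁) with C_V = 3R/2 = 12.47 J mol⁻¹ K⁻¹.
ΔS = 2.01 × 12.47 × ln(1503.15/509.15) = 27.1 J/K.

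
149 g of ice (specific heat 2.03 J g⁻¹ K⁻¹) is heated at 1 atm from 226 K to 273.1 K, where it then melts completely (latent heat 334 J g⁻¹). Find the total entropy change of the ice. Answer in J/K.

Warming step: ΔS₁ = m c ln(T_tr/T_i) = 149 × 2.03 × ln(273.1/226) = 57.26 J/K.
Phase change: ΔS₂ = +mL/T_tr = 149 × 334 / 273.1 = 182.2 J/K.
ΔS_total = (57.26) + (182.2) = 239 J/K.

ΔS = 239 J/K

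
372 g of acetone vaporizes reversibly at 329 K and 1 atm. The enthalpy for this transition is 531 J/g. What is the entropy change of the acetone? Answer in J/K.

ΔS = 600 J/K

Heat absorbed by the substance: Q = mL = 372 × 531 = 197532 J.
At constant T, ΔS = Q_rev/T = 197532 / 329 = 600 J/K.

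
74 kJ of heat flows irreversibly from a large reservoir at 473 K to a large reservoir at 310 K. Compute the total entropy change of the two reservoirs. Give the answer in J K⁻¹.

ΔS_total = 82.3 J/K

ΔS_hot = −Q/T_H = −74000/473 = -156.4 J/K and ΔS_cold = +Q/T_C = 74000/310 = 238.7 J/K.
ΔS_total = -156.4 + 238.7 = 82.3 J/K, positive as the second law requires.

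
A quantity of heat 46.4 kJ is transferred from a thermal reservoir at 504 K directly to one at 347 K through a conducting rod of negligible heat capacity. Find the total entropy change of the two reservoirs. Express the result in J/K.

ΔS_total = 41.7 J/K

ΔS_hot = −Q/T_H = −46400/504 = -92.063 J/K and ΔS_cold = +Q/T_C = 46400/347 = 133.72 J/K.
ΔS_total = -92.063 + 133.72 = 41.7 J/K, positive as the second law requires.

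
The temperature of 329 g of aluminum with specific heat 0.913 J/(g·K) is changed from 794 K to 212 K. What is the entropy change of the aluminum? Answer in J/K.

ΔS = ∫dQ_rev/T = m c ln(T₂/T₁) = 329 × 0.913 × ln(212/794) = -397 J/K.

ΔS = -397 J/K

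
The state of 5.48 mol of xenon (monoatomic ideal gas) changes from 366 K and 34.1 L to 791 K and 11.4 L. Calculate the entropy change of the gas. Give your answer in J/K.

ΔS = 2.75 J/K

Entropy is a state function: ΔS = nC_V ln(T₂/T₁) + nR ln(V₂/V₁), with C_V = 3R/2 = 12.47 J mol⁻¹ K⁻¹ for a monoatomic ideal gas.
ΔS = 5.48 × [12.47 × ln(791/366) + 8.314 × ln(11.4/34.1)] = 2.75 J/K.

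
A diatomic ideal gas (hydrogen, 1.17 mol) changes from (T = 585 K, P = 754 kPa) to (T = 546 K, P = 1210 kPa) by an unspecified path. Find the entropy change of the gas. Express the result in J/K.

ΔS = -6.95 J/K

ΔS = nC_p ln(T₂/T₁) − nR ln(P₂/P₁), with C_p = 7R/2 = 29.1 J mol⁻¹ K⁻¹ for a diatomic ideal gas.
ΔS = 1.17 × [29.1 × ln(546/585) − 8.314 × ln(1210/754)] = -6.95 J/K.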